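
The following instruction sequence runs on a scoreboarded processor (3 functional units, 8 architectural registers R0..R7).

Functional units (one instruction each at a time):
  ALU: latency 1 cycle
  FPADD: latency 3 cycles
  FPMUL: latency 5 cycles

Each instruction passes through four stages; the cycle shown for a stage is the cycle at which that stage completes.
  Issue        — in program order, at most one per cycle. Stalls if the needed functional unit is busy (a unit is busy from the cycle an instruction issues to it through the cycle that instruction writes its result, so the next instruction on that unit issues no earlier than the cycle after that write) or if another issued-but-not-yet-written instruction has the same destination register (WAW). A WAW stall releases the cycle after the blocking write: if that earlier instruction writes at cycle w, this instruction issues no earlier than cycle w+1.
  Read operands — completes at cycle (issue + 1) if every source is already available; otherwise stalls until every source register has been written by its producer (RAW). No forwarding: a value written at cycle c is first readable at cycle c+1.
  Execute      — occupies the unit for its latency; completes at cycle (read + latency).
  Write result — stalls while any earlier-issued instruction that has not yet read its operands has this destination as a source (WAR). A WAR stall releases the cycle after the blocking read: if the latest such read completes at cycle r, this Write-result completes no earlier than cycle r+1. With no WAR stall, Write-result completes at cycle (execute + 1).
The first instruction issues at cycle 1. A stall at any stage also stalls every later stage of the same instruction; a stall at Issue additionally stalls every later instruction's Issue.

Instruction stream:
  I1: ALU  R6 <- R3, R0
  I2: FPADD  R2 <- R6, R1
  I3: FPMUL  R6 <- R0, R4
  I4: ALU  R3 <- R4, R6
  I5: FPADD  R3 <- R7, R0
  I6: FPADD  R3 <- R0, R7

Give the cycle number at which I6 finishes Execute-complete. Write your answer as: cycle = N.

cycle = 26

1) issue 1, read 2, done 3, write 4
2) issue 2, read 5, done 8, write 9  <RAW R6: wait I1 write@4>
3) issue 5, read 6, done 11, write 12  <WAW R6: wait I1 write@4>
4) issue 6, read 13, done 14, write 15  <RAW R6: wait I3 write@12>
5) issue 16, read 17, done 20, write 21  <WAW R3: wait I4 write@15>
6) issue 22, read 23, done 26, write 27  <struct: FPADD busy until I5 writes@21>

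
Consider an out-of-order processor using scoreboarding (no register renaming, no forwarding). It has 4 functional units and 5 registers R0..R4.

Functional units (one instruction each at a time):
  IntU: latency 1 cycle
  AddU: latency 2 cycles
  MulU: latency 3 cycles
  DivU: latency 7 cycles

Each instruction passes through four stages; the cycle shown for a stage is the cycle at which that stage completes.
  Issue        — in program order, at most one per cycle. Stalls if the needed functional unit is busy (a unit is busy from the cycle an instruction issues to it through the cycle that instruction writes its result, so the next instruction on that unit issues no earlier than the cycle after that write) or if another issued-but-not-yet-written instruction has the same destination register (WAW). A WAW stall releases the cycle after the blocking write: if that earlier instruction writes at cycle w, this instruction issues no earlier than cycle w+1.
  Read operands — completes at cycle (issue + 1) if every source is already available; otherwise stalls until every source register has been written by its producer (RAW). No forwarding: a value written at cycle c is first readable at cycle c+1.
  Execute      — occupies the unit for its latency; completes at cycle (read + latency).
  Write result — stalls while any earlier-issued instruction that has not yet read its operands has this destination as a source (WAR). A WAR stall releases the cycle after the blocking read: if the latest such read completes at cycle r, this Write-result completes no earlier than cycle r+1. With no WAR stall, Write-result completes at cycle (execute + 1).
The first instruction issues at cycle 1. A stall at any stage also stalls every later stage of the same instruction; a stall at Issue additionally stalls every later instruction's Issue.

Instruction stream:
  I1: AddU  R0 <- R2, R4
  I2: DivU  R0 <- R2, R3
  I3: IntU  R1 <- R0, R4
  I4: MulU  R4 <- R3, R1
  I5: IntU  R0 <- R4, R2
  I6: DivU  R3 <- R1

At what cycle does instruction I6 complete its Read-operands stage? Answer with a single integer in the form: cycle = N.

cycle = 21

cycle 1: I1 issues→AddU
cycle 2: I1 reads
cycle 4: I1 exec-done
cycle 5: I1 writes R0
cycle 6: I2 issues→DivU
cycle 7: I2 reads | I3 issues→IntU
cycle 8: I4 issues→MulU
cycle 14: I2 exec-done
cycle 15: I2 writes R0
cycle 16: I3 reads
cycle 17: I3 exec-done
cycle 18: I3 writes R1
cycle 19: I4 reads | I5 issues→IntU
cycle 20: I6 issues→DivU
cycle 21: I6 reads
cycle 22: I4 exec-done
cycle 23: I4 writes R4
cycle 24: I5 reads
cycle 25: I5 exec-done
cycle 26: I5 writes R0
cycle 28: I6 exec-done
cycle 29: I6 writes R3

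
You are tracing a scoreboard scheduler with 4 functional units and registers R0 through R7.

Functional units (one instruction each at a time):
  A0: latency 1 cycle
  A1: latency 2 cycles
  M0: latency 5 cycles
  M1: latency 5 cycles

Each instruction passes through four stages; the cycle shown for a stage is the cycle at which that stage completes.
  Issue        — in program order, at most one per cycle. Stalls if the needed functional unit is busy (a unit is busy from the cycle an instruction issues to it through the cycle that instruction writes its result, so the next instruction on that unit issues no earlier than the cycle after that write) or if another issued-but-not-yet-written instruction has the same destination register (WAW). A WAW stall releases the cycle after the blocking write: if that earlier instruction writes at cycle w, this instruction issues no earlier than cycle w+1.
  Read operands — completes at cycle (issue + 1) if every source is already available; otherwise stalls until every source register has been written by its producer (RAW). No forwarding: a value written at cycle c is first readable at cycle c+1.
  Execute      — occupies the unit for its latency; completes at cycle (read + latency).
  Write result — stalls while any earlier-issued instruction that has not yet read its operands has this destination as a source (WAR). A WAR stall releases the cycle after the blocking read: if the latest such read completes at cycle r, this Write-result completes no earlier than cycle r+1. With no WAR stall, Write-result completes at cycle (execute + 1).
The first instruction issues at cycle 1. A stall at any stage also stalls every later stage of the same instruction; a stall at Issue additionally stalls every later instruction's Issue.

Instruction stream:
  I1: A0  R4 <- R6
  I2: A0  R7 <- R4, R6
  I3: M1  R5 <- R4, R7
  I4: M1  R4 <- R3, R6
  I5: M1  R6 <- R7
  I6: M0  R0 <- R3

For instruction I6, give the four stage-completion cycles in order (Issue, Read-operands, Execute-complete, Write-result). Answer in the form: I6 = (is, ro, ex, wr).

1) issue 1, read 2, done 3, write 4
2) issue 5, read 6, done 7, write 8  <struct: A0 busy until I1 writes@4>
3) issue 6, read 9, done 14, write 15  <RAW R7: wait I2 write@8>
4) issue 16, read 17, done 22, write 23  <struct: M1 busy until I3 writes@15>
5) issue 24, read 25, done 30, write 31  <struct: M1 busy until I4 writes@23>
6) issue 25, read 26, done 31, write 32

I6 = (25, 26, 31, 32)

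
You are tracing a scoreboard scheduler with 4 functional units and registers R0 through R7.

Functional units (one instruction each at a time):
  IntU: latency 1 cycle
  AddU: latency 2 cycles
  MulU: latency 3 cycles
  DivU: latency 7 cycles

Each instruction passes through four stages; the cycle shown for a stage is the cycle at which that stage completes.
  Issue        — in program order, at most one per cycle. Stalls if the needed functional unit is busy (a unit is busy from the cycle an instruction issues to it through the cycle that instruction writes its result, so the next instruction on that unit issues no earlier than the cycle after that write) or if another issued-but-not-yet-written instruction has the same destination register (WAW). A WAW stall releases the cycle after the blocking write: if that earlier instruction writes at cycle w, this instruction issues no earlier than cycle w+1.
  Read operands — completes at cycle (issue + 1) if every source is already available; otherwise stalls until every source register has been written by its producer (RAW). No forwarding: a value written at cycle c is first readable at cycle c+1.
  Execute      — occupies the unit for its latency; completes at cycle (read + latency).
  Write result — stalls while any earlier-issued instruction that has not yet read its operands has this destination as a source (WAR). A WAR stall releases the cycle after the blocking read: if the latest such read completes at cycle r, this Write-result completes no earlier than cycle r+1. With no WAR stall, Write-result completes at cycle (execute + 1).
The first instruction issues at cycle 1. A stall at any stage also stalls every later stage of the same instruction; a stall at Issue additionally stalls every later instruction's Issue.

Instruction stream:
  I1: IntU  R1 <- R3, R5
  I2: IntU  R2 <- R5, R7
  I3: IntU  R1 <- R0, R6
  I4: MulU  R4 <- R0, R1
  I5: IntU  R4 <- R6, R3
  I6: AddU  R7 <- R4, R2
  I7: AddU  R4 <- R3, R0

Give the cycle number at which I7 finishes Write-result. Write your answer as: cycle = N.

cycle = 30

c1: I1 issues→IntU
c2: I1 reads
c3: I1 exec-done
c4: I1 writes R1
c5: I2 issues→IntU
c6: I2 reads
c7: I2 exec-done
c8: I2 writes R2
c9: I3 issues→IntU
c10: I3 reads, I4 issues→MulU
c11: I3 exec-done
c12: I3 writes R1
c13: I4 reads
c16: I4 exec-done
c17: I4 writes R4
c18: I5 issues→IntU
c19: I5 reads, I6 issues→AddU
c20: I5 exec-done
c21: I5 writes R4
c22: I6 reads
c24: I6 exec-done
c25: I6 writes R7
c26: I7 issues→AddU
c27: I7 reads
c29: I7 exec-done
c30: I7 writes R4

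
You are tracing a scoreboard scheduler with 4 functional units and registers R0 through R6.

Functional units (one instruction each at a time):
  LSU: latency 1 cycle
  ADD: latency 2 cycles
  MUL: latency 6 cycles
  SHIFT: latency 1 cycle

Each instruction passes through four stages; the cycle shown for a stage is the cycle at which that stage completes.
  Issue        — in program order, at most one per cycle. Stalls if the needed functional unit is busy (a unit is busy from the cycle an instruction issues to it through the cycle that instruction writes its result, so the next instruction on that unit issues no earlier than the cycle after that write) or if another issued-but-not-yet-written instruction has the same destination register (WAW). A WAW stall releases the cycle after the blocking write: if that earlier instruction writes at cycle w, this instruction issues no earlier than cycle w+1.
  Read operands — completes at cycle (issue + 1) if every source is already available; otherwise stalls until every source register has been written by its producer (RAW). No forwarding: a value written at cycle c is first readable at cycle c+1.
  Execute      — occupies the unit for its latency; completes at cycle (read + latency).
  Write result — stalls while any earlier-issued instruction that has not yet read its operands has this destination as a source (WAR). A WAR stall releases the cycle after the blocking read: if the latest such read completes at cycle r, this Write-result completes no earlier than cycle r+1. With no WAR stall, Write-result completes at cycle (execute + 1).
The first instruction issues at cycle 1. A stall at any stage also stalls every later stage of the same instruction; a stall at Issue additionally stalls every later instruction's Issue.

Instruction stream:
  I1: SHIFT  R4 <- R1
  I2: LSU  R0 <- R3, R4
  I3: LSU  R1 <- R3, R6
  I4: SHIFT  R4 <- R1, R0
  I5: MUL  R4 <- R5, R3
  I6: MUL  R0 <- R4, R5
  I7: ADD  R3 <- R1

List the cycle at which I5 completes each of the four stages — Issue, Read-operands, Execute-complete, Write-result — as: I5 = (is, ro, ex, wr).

I5 = (15, 16, 22, 23)

  I1 | 1 | 2 | 3 | 4
  I2 | 2 | 5 | 6 | 7   RAW R4: wait I1 write@4
  I3 | 8 | 9 | 10 | 11   struct: LSU busy until I2 writes@7
  I4 | 9 | 12 | 13 | 14   RAW R1: wait I3 write@11
  I5 | 15 | 16 | 22 | 23   WAW R4: wait I4 write@14
  I6 | 24 | 25 | 31 | 32   struct: MUL busy until I5 writes@23
  I7 | 25 | 26 | 28 | 29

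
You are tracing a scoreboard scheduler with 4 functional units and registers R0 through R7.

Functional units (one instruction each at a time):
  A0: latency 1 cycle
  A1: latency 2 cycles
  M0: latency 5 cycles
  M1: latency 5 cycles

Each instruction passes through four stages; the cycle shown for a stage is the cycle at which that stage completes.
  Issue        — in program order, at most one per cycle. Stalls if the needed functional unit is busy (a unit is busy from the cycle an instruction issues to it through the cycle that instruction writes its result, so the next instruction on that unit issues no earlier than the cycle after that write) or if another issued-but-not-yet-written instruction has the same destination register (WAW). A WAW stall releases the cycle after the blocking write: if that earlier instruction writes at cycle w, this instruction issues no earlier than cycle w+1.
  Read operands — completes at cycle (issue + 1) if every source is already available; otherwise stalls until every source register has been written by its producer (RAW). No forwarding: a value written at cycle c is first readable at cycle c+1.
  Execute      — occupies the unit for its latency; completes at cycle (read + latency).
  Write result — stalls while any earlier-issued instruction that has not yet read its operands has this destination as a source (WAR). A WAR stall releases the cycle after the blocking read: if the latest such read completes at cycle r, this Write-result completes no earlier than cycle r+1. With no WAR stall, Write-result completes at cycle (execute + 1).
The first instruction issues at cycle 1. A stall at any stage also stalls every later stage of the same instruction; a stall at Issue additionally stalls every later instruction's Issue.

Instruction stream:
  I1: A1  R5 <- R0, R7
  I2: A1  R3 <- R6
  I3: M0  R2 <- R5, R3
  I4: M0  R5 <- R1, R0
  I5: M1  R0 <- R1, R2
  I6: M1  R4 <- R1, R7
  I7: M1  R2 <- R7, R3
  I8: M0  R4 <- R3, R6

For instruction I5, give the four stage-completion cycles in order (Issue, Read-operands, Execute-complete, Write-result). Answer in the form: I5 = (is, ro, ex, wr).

I5 = (19, 20, 25, 26)

c1: issue I1 (A1)
c2: I1 read-ops
c4: I1 finished on A1
c5: I1→R5
c6: issue I2 (A1)
c7: I2 read-ops; issue I3 (M0)
c9: I2 finished on A1
c10: I2→R3
c11: I3 read-ops
c16: I3 finished on M0
c17: I3→R2
c18: issue I4 (M0)
c19: I4 read-ops; issue I5 (M1)
c20: I5 read-ops
c24: I4 finished on M0
c25: I4→R5; I5 finished on M1
c26: I5→R0
c27: issue I6 (M1)
c28: I6 read-ops
c33: I6 finished on M1
c34: I6→R4
c35: issue I7 (M1)
c36: I7 read-ops; issue I8 (M0)
c37: I8 read-ops
c41: I7 finished on M1
c42: I7→R2; I8 finished on M0
c43: I8→R4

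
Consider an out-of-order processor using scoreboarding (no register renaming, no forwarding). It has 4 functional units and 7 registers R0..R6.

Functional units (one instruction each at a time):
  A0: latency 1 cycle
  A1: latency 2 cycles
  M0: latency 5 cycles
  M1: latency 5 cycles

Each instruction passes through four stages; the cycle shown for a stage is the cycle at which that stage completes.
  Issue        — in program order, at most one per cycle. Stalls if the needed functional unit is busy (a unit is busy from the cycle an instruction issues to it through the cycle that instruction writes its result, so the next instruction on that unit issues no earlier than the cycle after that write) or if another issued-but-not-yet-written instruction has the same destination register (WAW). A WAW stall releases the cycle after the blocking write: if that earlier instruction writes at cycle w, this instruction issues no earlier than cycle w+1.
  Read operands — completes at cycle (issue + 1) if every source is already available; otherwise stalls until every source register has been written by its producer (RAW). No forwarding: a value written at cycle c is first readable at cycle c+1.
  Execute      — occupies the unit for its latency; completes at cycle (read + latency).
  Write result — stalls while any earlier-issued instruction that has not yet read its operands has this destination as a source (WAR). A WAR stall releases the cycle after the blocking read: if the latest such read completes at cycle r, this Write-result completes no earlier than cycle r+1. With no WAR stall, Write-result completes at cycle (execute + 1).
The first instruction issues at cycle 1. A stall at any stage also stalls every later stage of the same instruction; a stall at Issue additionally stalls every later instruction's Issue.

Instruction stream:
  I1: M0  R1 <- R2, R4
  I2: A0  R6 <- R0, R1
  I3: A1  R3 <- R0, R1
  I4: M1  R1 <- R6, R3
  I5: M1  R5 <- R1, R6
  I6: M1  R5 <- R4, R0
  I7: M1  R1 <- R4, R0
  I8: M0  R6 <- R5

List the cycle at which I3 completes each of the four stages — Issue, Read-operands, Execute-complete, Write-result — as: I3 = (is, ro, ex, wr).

c1: issue I1 (M0)
c2: I1 read-ops; issue I2 (A0)
c3: issue I3 (A1)
c7: I1 finished on M0
c8: I1→R1
c9: I2 read-ops; I3 read-ops; issue I4 (M1)
c10: I2 finished on A0
c11: I2→R6; I3 finished on A1
c12: I3→R3
c13: I4 read-ops
c18: I4 finished on M1
c19: I4→R1
c20: issue I5 (M1)
c21: I5 read-ops
c26: I5 finished on M1
c27: I5→R5
c28: issue I6 (M1)
c29: I6 read-ops
c34: I6 finished on M1
c35: I6→R5
c36: issue I7 (M1)
c37: I7 read-ops; issue I8 (M0)
c38: I8 read-ops
c42: I7 finished on M1
c43: I7→R1; I8 finished on M0
c44: I8→R6

I3 = (3, 9, 11, 12)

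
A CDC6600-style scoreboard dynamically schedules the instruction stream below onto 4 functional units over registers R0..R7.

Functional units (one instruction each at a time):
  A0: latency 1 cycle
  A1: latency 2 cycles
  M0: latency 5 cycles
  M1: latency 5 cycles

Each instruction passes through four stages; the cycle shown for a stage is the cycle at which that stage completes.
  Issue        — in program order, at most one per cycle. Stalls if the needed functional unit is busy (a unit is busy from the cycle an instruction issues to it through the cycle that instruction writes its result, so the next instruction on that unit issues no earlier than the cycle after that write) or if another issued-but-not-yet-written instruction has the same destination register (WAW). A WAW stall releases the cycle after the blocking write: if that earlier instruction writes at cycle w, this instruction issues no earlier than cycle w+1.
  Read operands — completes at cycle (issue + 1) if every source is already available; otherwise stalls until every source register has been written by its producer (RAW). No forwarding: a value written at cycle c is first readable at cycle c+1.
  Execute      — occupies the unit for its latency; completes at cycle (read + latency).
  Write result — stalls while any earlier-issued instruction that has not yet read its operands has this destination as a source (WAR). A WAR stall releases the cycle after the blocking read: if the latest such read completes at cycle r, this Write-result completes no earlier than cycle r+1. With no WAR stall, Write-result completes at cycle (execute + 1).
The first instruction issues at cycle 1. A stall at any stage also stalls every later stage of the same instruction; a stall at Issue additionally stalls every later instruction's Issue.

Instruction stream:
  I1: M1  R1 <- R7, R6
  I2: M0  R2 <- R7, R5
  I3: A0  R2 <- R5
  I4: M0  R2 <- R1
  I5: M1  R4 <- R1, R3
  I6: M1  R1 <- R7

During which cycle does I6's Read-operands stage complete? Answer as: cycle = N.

cycle = 24

c1: issue I1 (M1)
c2: I1 read-ops | issue I2 (M0)
c3: I2 read-ops
c7: I1 finished on M1
c8: I1→R1 | I2 finished on M0
c9: I2→R2
c10: issue I3 (A0)
c11: I3 read-ops
c12: I3 finished on A0
c13: I3→R2
c14: issue I4 (M0)
c15: I4 read-ops | issue I5 (M1)
c16: I5 read-ops
c20: I4 finished on M0
c21: I4→R2 | I5 finished on M1
c22: I5→R4
c23: issue I6 (M1)
c24: I6 read-ops
c29: I6 finished on M1
c30: I6→R1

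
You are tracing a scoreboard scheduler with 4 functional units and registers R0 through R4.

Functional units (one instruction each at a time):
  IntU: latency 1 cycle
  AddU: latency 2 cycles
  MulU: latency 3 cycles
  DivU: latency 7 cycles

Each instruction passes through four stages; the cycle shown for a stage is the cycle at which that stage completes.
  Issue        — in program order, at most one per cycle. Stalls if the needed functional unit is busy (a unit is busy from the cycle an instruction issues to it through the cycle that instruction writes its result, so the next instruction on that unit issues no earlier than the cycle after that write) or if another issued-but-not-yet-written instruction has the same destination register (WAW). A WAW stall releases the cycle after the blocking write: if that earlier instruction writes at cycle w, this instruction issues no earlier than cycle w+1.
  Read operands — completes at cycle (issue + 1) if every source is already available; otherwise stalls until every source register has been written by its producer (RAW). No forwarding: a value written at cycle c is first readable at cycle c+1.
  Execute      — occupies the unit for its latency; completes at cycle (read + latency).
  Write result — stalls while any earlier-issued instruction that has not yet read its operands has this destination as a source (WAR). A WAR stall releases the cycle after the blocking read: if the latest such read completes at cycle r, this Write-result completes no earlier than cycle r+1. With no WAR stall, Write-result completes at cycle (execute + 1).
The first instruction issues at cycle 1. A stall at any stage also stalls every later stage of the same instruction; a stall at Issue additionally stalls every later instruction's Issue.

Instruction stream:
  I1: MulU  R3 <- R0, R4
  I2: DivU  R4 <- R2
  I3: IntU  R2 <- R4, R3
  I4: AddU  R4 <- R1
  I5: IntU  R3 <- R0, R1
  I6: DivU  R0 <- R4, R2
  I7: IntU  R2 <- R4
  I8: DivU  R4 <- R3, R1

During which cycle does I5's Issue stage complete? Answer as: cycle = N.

cycle = 15

cycle 1: issue I1 (MulU)
cycle 2: I1 read-ops, issue I2 (DivU)
cycle 3: I2 read-ops, issue I3 (IntU)
cycle 5: I1 finished on MulU
cycle 6: I1→R3
cycle 10: I2 finished on DivU
cycle 11: I2→R4
cycle 12: I3 read-ops, issue I4 (AddU)
cycle 13: I3 finished on IntU, I4 read-ops
cycle 14: I3→R2
cycle 15: I4 finished on AddU, issue I5 (IntU)
cycle 16: I4→R4, I5 read-ops, issue I6 (DivU)
cycle 17: I5 finished on IntU, I6 read-ops
cycle 18: I5→R3
cycle 19: issue I7 (IntU)
cycle 20: I7 read-ops
cycle 21: I7 finished on IntU
cycle 22: I7→R2
cycle 24: I6 finished on DivU
cycle 25: I6→R0
cycle 26: issue I8 (DivU)
cycle 27: I8 read-ops
cycle 34: I8 finished on DivU
cycle 35: I8→R4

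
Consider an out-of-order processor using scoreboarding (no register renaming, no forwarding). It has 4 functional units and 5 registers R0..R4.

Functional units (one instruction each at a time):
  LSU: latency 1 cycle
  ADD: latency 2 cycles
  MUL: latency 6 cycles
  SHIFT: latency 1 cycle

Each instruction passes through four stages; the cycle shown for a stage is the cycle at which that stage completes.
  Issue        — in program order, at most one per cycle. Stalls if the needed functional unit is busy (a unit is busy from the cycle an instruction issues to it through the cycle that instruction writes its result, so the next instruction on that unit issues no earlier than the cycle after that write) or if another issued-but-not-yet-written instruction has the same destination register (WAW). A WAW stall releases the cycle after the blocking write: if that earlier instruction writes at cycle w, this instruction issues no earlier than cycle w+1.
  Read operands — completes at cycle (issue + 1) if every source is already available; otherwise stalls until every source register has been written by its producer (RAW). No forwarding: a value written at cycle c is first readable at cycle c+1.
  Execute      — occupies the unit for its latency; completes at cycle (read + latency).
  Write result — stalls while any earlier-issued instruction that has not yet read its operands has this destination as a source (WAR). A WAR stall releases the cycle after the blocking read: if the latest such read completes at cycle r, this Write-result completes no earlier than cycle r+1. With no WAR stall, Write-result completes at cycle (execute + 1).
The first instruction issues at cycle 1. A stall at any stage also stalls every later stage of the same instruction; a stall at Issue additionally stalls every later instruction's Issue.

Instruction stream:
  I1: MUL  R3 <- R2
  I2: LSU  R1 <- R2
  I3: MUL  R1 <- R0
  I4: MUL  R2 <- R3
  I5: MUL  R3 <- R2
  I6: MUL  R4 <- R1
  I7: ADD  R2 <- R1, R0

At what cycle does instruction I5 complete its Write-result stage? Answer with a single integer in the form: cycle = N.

cycle 1: I1 issues→MUL
cycle 2: I1 reads · I2 issues→LSU
cycle 3: I2 reads
cycle 4: I2 exec-done
cycle 5: I2 writes R1
cycle 8: I1 exec-done
cycle 9: I1 writes R3
cycle 10: I3 issues→MUL
cycle 11: I3 reads
cycle 17: I3 exec-done
cycle 18: I3 writes R1
cycle 19: I4 issues→MUL
cycle 20: I4 reads
cycle 26: I4 exec-done
cycle 27: I4 writes R2
cycle 28: I5 issues→MUL
cycle 29: I5 reads
cycle 35: I5 exec-done
cycle 36: I5 writes R3
cycle 37: I6 issues→MUL
cycle 38: I6 reads · I7 issues→ADD
cycle 39: I7 reads
cycle 41: I7 exec-done
cycle 42: I7 writes R2
cycle 44: I6 exec-done
cycle 45: I6 writes R4

cycle = 36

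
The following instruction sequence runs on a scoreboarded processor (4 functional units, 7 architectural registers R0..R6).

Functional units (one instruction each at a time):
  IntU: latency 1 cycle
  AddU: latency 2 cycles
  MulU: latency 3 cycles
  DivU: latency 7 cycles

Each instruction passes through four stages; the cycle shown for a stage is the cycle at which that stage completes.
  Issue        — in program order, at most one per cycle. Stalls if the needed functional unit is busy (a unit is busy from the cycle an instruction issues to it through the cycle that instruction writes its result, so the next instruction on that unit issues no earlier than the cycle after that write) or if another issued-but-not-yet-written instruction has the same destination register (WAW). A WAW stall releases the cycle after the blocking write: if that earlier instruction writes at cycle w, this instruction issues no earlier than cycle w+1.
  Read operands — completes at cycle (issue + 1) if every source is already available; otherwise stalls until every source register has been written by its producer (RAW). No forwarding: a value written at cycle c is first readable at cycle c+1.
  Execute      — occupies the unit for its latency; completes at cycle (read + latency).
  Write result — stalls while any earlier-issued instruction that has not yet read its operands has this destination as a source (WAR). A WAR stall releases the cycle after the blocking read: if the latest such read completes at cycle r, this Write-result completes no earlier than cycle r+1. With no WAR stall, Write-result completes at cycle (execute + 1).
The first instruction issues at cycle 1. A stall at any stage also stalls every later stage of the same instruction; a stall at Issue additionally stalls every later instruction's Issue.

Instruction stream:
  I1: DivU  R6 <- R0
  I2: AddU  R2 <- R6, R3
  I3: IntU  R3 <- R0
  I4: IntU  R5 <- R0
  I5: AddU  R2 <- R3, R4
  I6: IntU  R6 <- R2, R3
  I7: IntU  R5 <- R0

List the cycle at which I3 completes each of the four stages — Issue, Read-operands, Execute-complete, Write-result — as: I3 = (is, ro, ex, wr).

I3 = (3, 4, 5, 12)

[1] issue I1 (DivU)
[2] I1 read-ops, issue I2 (AddU)
[3] issue I3 (IntU)
[4] I3 read-ops
[5] I3 finished on IntU
[9] I1 finished on DivU
[10] I1→R6
[11] I2 read-ops
[12] I3→R3
[13] I2 finished on AddU, issue I4 (IntU)
[14] I2→R2, I4 read-ops
[15] I4 finished on IntU, issue I5 (AddU)
[16] I4→R5, I5 read-ops
[17] issue I6 (IntU)
[18] I5 finished on AddU
[19] I5→R2
[20] I6 read-ops
[21] I6 finished on IntU
[22] I6→R6
[23] issue I7 (IntU)
[24] I7 read-ops
[25] I7 finished on IntU
[26] I7→R5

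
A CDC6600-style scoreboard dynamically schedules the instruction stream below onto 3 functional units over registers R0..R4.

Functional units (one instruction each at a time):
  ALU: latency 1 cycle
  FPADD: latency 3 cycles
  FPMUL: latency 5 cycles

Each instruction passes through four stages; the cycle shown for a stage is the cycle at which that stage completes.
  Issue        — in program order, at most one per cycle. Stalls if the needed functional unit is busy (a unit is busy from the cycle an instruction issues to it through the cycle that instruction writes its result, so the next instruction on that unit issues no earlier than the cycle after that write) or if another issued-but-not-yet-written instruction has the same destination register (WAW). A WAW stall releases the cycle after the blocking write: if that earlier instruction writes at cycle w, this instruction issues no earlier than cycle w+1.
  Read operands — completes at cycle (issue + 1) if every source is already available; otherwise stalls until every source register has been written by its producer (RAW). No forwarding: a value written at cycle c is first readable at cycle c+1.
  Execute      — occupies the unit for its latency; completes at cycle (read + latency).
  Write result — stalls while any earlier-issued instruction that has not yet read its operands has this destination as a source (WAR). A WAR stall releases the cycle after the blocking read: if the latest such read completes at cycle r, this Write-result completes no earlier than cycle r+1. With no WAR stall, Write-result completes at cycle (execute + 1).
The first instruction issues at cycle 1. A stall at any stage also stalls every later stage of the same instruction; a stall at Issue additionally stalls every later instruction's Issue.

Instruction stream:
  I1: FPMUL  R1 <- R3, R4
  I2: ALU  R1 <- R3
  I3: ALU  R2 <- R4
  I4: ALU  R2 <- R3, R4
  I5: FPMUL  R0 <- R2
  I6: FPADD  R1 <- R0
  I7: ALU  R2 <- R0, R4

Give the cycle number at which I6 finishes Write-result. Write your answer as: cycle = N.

t=1  issue I1 (FPMUL)
t=2  I1 read-ops
t=7  I1 finished on FPMUL
t=8  I1→R1
t=9  issue I2 (ALU)
t=10  I2 read-ops
t=11  I2 finished on ALU
t=12  I2→R1
t=13  issue I3 (ALU)
t=14  I3 read-ops
t=15  I3 finished on ALU
t=16  I3→R2
t=17  issue I4 (ALU)
t=18  I4 read-ops; issue I5 (FPMUL)
t=19  I4 finished on ALU; issue I6 (FPADD)
t=20  I4→R2
t=21  I5 read-ops; issue I7 (ALU)
t=26  I5 finished on FPMUL
t=27  I5→R0
t=28  I6 read-ops; I7 read-ops
t=29  I7 finished on ALU
t=30  I7→R2
t=31  I6 finished on FPADD
t=32  I6→R1

cycle = 32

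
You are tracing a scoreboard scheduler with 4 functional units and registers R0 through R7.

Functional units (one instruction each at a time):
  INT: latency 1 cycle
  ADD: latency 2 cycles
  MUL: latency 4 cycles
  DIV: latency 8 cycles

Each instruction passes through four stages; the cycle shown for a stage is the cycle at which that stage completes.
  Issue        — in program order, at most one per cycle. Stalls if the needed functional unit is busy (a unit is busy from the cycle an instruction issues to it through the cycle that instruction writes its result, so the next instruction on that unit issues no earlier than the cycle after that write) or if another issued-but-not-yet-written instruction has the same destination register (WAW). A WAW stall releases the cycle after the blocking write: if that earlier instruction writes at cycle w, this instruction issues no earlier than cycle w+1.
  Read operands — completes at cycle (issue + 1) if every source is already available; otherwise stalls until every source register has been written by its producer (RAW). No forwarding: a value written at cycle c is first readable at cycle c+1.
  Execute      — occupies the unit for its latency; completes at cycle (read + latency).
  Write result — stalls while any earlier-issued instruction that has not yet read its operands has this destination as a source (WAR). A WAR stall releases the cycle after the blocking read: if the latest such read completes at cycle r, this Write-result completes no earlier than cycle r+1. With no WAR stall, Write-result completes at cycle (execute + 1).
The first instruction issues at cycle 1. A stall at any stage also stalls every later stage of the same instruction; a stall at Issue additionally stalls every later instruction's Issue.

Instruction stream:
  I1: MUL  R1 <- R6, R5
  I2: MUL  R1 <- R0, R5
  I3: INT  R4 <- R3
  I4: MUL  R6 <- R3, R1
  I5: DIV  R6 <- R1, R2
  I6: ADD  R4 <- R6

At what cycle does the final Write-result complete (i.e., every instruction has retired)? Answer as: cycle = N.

I1 -> (1, 2, 6, 7)
I2 -> (8, 9, 13, 14)  // struct: MUL busy until I1 writes@7
I3 -> (9, 10, 11, 12)
I4 -> (15, 16, 20, 21)  // struct: MUL busy until I2 writes@14
I5 -> (22, 23, 31, 32)  // WAW R6: wait I4 write@21
I6 -> (23, 33, 35, 36)  // RAW R6: wait I5 write@32

cycle = 36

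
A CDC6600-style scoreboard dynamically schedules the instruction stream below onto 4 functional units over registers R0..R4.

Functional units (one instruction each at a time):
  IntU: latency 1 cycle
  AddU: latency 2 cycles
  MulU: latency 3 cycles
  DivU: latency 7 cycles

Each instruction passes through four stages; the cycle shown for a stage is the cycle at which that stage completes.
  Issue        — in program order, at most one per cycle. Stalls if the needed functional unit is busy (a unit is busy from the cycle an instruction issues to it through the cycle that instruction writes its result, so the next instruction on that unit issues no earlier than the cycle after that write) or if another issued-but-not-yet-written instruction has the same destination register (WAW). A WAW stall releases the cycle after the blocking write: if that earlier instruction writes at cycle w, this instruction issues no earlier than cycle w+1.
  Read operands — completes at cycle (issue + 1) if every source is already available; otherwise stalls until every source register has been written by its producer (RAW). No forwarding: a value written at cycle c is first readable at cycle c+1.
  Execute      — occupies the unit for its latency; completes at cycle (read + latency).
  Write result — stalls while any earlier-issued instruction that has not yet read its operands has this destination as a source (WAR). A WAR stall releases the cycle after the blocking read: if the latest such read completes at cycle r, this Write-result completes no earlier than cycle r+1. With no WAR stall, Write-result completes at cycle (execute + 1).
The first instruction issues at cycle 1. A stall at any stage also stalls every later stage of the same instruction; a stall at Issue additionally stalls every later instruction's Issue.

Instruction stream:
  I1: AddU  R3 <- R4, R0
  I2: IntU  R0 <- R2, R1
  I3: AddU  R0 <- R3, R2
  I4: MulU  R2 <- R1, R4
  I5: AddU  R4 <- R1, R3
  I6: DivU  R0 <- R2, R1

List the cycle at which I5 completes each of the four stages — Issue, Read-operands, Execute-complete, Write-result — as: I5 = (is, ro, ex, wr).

[1] I1 dispatched to AddU
[2] I1 operands ready, I2 dispatched to IntU
[3] I2 operands ready
[4] I1 complete, I2 complete
[5] R3←I1, R0←I2
[6] I3 dispatched to AddU
[7] I3 operands ready, I4 dispatched to MulU
[8] I4 operands ready
[9] I3 complete
[10] R0←I3
[11] I4 complete, I5 dispatched to AddU
[12] R2←I4, I5 operands ready, I6 dispatched to DivU
[13] I6 operands ready
[14] I5 complete
[15] R4←I5
[20] I6 complete
[21] R0←I6

I5 = (11, 12, 14, 15)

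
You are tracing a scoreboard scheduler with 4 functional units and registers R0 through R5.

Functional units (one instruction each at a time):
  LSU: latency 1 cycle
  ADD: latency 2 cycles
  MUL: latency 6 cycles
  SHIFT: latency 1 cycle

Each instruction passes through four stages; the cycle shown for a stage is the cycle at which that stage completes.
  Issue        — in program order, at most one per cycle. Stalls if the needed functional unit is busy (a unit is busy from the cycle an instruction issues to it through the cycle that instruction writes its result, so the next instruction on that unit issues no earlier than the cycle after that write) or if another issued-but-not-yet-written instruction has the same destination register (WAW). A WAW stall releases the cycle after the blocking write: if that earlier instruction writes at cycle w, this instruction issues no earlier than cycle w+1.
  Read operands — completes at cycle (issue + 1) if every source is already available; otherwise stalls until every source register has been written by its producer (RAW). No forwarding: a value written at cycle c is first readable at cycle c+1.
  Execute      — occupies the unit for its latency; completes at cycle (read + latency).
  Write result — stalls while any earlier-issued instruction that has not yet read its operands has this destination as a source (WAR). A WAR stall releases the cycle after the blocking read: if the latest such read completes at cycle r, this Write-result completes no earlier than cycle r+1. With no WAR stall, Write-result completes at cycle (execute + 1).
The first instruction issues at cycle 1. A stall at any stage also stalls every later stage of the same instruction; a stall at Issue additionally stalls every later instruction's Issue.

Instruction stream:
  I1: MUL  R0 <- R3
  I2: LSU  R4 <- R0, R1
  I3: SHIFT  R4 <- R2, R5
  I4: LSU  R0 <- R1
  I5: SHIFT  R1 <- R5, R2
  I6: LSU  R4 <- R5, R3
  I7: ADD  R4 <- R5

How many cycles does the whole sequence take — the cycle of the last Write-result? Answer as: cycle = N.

cycle = 26

c1: I1→MUL
c2: I1 RO · I2→LSU
c8: I1 EX
c9: I1 WR R0
c10: I2 RO
c11: I2 EX
c12: I2 WR R4
c13: I3→SHIFT
c14: I3 RO · I4→LSU
c15: I3 EX · I4 RO
c16: I3 WR R4 · I4 EX
c17: I4 WR R0 · I5→SHIFT
c18: I5 RO · I6→LSU
c19: I5 EX · I6 RO
c20: I5 WR R1 · I6 EX
c21: I6 WR R4
c22: I7→ADD
c23: I7 RO
c25: I7 EX
c26: I7 WR R4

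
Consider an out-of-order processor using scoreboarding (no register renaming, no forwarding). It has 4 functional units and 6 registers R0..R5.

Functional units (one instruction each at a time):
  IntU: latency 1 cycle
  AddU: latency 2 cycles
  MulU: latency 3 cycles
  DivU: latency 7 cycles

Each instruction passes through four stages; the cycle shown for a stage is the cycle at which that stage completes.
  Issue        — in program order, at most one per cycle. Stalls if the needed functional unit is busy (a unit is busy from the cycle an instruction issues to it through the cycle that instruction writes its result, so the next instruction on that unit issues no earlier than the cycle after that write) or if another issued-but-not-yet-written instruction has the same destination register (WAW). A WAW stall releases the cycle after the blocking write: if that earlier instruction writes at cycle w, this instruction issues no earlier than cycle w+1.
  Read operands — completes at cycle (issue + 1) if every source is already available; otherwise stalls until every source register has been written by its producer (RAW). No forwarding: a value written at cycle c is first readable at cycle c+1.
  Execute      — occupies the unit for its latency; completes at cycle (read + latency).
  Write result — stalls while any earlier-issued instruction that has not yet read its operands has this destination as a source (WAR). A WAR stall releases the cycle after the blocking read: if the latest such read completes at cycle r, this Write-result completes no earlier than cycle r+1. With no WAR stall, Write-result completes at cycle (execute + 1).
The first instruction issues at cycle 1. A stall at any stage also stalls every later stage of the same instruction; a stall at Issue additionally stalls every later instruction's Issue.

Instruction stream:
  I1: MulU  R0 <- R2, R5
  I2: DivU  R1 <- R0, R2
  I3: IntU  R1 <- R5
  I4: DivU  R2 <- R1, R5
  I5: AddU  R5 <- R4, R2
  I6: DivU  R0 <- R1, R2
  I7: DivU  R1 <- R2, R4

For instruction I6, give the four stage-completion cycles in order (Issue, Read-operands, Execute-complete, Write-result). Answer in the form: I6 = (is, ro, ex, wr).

I6 = (29, 30, 37, 38)

  I1 | 1 | 2 | 5 | 6
  I2 | 2 | 7 | 14 | 15   RAW R0: wait I1 write@6
  I3 | 16 | 17 | 18 | 19   WAW R1: wait I2 write@15
  I4 | 17 | 20 | 27 | 28   RAW R1: wait I3 write@19
  I5 | 18 | 29 | 31 | 32   RAW R2: wait I4 write@28
  I6 | 29 | 30 | 37 | 38   struct: DivU busy until I4 writes@28
  I7 | 39 | 40 | 47 | 48   struct: DivU busy until I6 writes@38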